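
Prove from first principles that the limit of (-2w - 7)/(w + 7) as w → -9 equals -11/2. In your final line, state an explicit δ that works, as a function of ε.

Let ε > 0. We want δ > 0 with 0 < |w + 9| < δ ⇒ |(-2w - 7)/(w + 7) + 11/2| < ε.
Combining over a common denominator, (-2w - 7)/(w + 7) + 11/2 = [(-2w - 7)·(-2) − 11·(w + 7)] / [(-2)·(w + 7)] = -7(w + 9) / ((-2)(w + 7)).
So |(-2w - 7)/(w + 7) + 11/2| = 7|w + 9| / (2·|w + 7|).
Restrict δ ≤ 1. Then |w + 9| < 1 gives |w + 7| = |(w + 9) + (-2)| ≥ 2 − 1 = 1.
Hence |(-2w - 7)/(w + 7) + 11/2| < 7|w + 9|/(2·1) = (7/2)|w + 9|, which is < ε once |w + 9| < (2/7)ε.
Take δ = min(1, (2/7)ε). Then 0 < |w + 9| < δ forces both bounds, so |(-2w - 7)/(w + 7) + 11/2| < ε.

δ = min(1, (2/7)ε)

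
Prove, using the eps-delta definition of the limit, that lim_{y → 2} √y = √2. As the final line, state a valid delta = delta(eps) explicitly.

delta = min(2, √2·eps)

Let eps > 0. We want delta > 0 such that 0 < |y − 2| < delta implies |√y − √2| < eps.
Multiplying by the conjugate, |√y − √2| = |y − 2|/(√y + √2).
Restrict delta ≤ 2 so that |y − 2| < 2 forces y > 0, and then √y + √2 > √2.
Hence |√y − √2| < |y − 2|/√2, which is < eps once |y − 2| < √2·eps.
Take delta = min(2, √2·eps). If 0 < |y − 2| < delta then y > 0 and |√y − √2| < |y − 2|/√2 < eps.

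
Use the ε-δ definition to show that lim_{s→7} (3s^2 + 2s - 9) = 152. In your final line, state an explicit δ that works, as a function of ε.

δ = min(1, ε/47)

Let ε > 0. We want δ > 0 such that 0 < |s − 7| < δ implies |(3s^2 + 2s - 9) − 152| < ε.
(3s^2 + 2s - 9) − 152 = 3s^2 + 2s - 161 = (s − 7)(3s + 23).
So |(3s^2 + 2s - 9) − 152| = |s − 7|·|3s + 23|.
Assume first that |s − 7| < 1, so |s| < 8. Then |3s + 23| ≤ 3·8 + 23 = 47.
Hence |(3s^2 + 2s - 9) − 152| ≤ 47|s − 7| < ε provided |s − 7| < ε/47.
Choosing δ = min(1, ε/47) ensures both conditions, hence |(3s^2 + 2s - 9) − 152| < ε.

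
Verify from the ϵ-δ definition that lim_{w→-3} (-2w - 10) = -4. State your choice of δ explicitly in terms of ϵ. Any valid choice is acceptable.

Suppose ϵ > 0. We need δ > 0 so that 0 < |w + 3| < δ implies |(-2w - 10) + 4| < ϵ.
|(-2w - 10) + 4| = |-2w - 6| = 2|w + 3|.
So 2|w + 3| < ϵ exactly when |w + 3| < ϵ/2.
Choosing δ = ϵ/2 gives |(-2w - 10) + 4| = 2|w + 3| < ϵ whenever |w + 3| < δ.

δ = ϵ/2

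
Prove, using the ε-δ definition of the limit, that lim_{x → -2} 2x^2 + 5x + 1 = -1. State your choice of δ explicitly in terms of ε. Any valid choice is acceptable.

Let ε > 0 be given. We want δ > 0 such that 0 < |x + 2| < δ implies |(2x^2 + 5x + 1) + 1| < ε.
(2x^2 + 5x + 1) + 1 = 2x^2 + 5x + 2 = (x + 2)(2x + 1).
So |(2x^2 + 5x + 1) + 1| = |x + 2|·|2x + 1|.
Require δ ≤ 2. Then |x + 2| < 2 gives |x| < 4, and by the triangle inequality |2x + 1| ≤ 2·4 + 1 = 9.
Hence |(2x^2 + 5x + 1) + 1| ≤ 9|x + 2| < ε provided |x + 2| < ε/9.
Take δ = min(2, ε/9). Then 0 < |x + 2| < δ gives both |x + 2| < 2 and |x + 2| < ε/9, so |(2x^2 + 5x + 1) + 1| < ε.

δ = min(2, ε/9)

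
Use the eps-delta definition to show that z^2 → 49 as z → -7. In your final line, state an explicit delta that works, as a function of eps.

Fix eps > 0. We seek delta > 0 with 0 < |z + 7| < delta ⇒ |z^2 − 49| < eps.
Factor: z^2 − 49 = (z + 7)(z - 7), so |z^2 − 49| = |z + 7|·|z - 7|.
Impose delta ≤ 2 so that |z| < 9; then |z - 7| ≤ 16.
Hence |z^2 − 49| ≤ 16|z + 7|, which is < eps once |z + 7| < eps/16.
Take delta = min(2, eps/16). If 0 < |z + 7| < delta then both bounds hold and |z^2 − 49| ≤ 16|z + 7| < 16·(eps/16) = eps.

delta = min(2, eps/16)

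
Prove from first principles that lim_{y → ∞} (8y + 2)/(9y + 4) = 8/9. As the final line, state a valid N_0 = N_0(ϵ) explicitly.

Fix ϵ > 0. We seek N_0 > 0 such that y > N_0 implies |(8y + 2)/(9y + 4) − (8/9)| < ϵ.
(8y + 2)/(9y + 4) − (8/9) = (9(8y + 2) − 8(9y + 4)) / (9(9y + 4)) = -14/(9(9y + 4)).
For y > 0 we have 9y + 4 > 9y, so |(8y + 2)/(9y + 4) − (8/9)| = 14/(9(9y + 4)) < 14/(9·9y) = (14/81)/y.
Thus |(8y + 2)/(9y + 4) − (8/9)| < ϵ whenever y > (14/81)/ϵ.
Take N_0 = (14/81)/ϵ. If y > N_0 then |(8y + 2)/(9y + 4) − (8/9)| < (14/81)/y < ϵ.

N_0 = (14/81)/ϵ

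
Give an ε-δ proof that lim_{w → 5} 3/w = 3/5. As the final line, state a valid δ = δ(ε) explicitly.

Let ε > 0 be given. We seek δ > 0 such that 0 < |w − 5| < δ implies |3/w − (3/5)| < ε.
|3/w − (3/5)| = 3·|5 − w|/(5·|w|) = 3|w − 5|/(5|w|).
Require δ ≤ 5/2 so that |w| > 5 − 5/2 = 5/2, hence 5|w| > 25/2.
Then |3/w − (3/5)| < 3|w − 5|/(25/2), which is < ε when |w − 5| < (25/6)ε.
Take δ = min(5/2, (25/6)ε). Then 0 < |w − 5| < δ gives both |w − 5| < 5/2 and |w − 5| < (25/6)ε, so |3/w − (3/5)| < ε.

δ = min(5/2, (25/6)ε)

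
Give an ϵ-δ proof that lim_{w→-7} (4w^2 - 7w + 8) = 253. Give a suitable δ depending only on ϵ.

δ = min(1, ϵ/67)

Fix ϵ > 0. We want δ > 0 such that 0 < |w + 7| < δ implies |(4w^2 - 7w + 8) − 253| < ϵ.
(4w^2 - 7w + 8) − 253 = 4w^2 - 7w - 245 = (w + 7)(4w - 35).
So |(4w^2 - 7w + 8) − 253| = |w + 7|·|4w - 35|.
Assume first that |w + 7| < 1, so |w| < 8. Then |4w - 35| ≤ 4·8 + 35 = 67.
Hence |(4w^2 - 7w + 8) − 253| ≤ 67|w + 7| < ϵ provided |w + 7| < ϵ/67.
Choosing δ = min(1, ϵ/67) ensures both conditions, hence |(4w^2 - 7w + 8) − 253| < ϵ.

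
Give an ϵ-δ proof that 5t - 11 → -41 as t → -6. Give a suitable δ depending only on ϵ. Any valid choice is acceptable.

Let ϵ > 0 be given. We need δ > 0 so that 0 < |t + 6| < δ implies |(5t - 11) + 41| < ϵ.
|(5t - 11) + 41| = |5t + 30| = 5|t + 6|.
Thus it suffices that |t + 6| < ϵ/5.
Take δ = ϵ/5. If 0 < |t + 6| < δ then |(5t - 11) + 41| = 5|t + 6| < 5·(ϵ/5) = ϵ.

δ = ϵ/5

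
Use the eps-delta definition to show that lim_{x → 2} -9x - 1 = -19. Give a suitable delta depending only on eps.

Fix eps > 0. We need delta > 0 so that 0 < |x − 2| < delta implies |(-9x - 1) + 19| < eps.
Since (-9x - 1) + 19 = -9(x − 2), we have |(-9x - 1) + 19| = 9|x − 2|.
So 9|x − 2| < eps exactly when |x − 2| < eps/9.
Take delta = eps/9. If 0 < |x − 2| < delta then |(-9x - 1) + 19| = 9|x − 2| < 9·(eps/9) = eps.

delta = eps/9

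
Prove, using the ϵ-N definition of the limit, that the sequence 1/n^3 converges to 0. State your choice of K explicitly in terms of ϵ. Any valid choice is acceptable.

Fix ϵ > 0. For n ≥ 1, |1/n^3 − 0| = 1/n^3.
1/n^3 < ϵ ⇔ n^3 > 1/ϵ ⇔ n > (1/ϵ)^{1/3}.
Take K = (1/ϵ)^{1/3}. Then n > K implies 1/n^3 < ϵ.

K = (1/ϵ)^{1/3}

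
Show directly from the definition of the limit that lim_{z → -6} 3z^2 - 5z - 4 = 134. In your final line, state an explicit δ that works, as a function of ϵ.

δ = min(2, ϵ/47)

Let ϵ > 0. We want δ > 0 such that 0 < |z + 6| < δ implies |(3z^2 - 5z - 4) − 134| < ϵ.
(3z^2 - 5z - 4) − 134 = 3z^2 - 5z - 138 = (z + 6)(3z - 23).
So |(3z^2 - 5z - 4) − 134| = |z + 6|·|3z - 23|.
Assume first that |z + 6| < 2, so |z| < 8. Then |3z - 23| ≤ 3·8 + 23 = 47.
Hence |(3z^2 - 5z - 4) − 134| ≤ 47|z + 6| < ϵ provided |z + 6| < ϵ/47.
Take δ = min(2, ϵ/47). Then 0 < |z + 6| < δ gives both |z + 6| < 2 and |z + 6| < ϵ/47, so |(3z^2 - 5z - 4) − 134| < ϵ.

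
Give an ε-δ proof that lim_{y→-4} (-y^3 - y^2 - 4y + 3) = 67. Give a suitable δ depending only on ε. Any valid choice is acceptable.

δ = min(1, ε/56)

Let ε > 0. We want δ > 0 such that 0 < |y + 4| < δ implies |(-y^3 - y^2 - 4y + 3) − 67| < ε.
(-y^3 - y^2 - 4y + 3) − 67 = -y^3 - y^2 - 4y - 64 = (y + 4)(-y^2 + 3y - 16).
So |(-y^3 - y^2 - 4y + 3) − 67| = |y + 4|·|-y^2 + 3y - 16|.
Assume first that |y + 4| < 1, so |y| < 5. Then |-y^2 + 3y - 16| ≤ 5^2 + 3·5 + 16 = 56.
Hence |(-y^3 - y^2 - 4y + 3) − 67| ≤ 56|y + 4| < ε provided |y + 4| < ε/56.
Choosing δ = min(1, ε/56) ensures both conditions, hence |(-y^3 - y^2 - 4y + 3) − 67| < ε.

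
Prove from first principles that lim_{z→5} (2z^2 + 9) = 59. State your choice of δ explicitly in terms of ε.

Suppose ε > 0. We want δ > 0 such that 0 < |z − 5| < δ implies |(2z^2 + 9) − 59| < ε.
(2z^2 + 9) − 59 = 2z^2 - 50 = (z − 5)(2z + 10).
So |(2z^2 + 9) − 59| = |z − 5|·|2z + 10|.
Require δ ≤ 1. Then |z − 5| < 1 gives |z| < 6, and by the triangle inequality |2z + 10| ≤ 2·6 + 10 = 22.
Hence |(2z^2 + 9) − 59| ≤ 22|z − 5| < ε provided |z − 5| < ε/22.
Take δ = min(1, ε/22). Then 0 < |z − 5| < δ gives both |z − 5| < 1 and |z − 5| < ε/22, so |(2z^2 + 9) − 59| < ε.

δ = min(1, ε/22)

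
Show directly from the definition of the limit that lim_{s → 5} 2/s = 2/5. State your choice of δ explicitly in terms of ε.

δ = min(5/2, (25/4)ε)

Fix ε > 0. We seek δ > 0 such that 0 < |s − 5| < δ implies |2/s − (2/5)| < ε.
|2/s − (2/5)| = 2·|5 − s|/(5·|s|) = 2|s − 5|/(5|s|).
Restrict δ ≤ 5/2. Then |s − 5| < 5/2 gives |s| > 5/2, so 5|s| > 25/2.
Then |2/s − (2/5)| < 2|s − 5|/(25/2), which is < ε when |s − 5| < (25/4)ε.
Take δ = min(5/2, (25/4)ε). Then 0 < |s − 5| < δ gives both |s − 5| < 5/2 and |s − 5| < (25/4)ε, so |2/s − (2/5)| < ε.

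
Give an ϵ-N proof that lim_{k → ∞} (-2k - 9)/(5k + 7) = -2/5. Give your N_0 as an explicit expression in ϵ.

Suppose ϵ > 0. For k ≥ 1, |(-2k - 9)/(5k + 7) + 2/5| = |-31|/(5(5k + 7)) = 31/(5(5k + 7)).
Since 5k + 7 ≥ 5k for k ≥ 1, this is ≤ 31/(5·5k) = (31/25)/k.
So |(-2k - 9)/(5k + 7) + 2/5| < ϵ whenever k > (31/25)/ϵ.
Take N_0 = (31/25)/ϵ. If k > N_0 then |(-2k - 9)/(5k + 7) + 2/5| ≤ (31/25)/k < ϵ.

N_0 = (31/25)/ϵ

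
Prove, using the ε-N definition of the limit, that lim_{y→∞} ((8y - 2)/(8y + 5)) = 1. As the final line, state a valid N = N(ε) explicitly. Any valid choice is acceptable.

N = (7/8)/ε

Let ε > 0. We seek N > 0 such that y > N implies |(8y - 2)/(8y + 5) − 1| < ε.
(8y - 2)/(8y + 5) − 1 = (8(8y - 2) − 8(8y + 5)) / (8(8y + 5)) = -56/(8(8y + 5)).
For y > 0 we have 8y + 5 > 8y, so |(8y - 2)/(8y + 5) − 1| = 56/(8(8y + 5)) < 56/(8·8y) = (7/8)/y.
Thus |(8y - 2)/(8y + 5) − 1| < ε whenever y > (7/8)/ε.
Take N = (7/8)/ε. If y > N then |(8y - 2)/(8y + 5) − 1| < (7/8)/y < ε.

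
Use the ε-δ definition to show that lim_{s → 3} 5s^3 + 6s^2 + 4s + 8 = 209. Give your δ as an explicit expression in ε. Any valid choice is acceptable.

Fix ε > 0. We want δ > 0 such that 0 < |s − 3| < δ implies |(5s^3 + 6s^2 + 4s + 8) − 209| < ε.
(5s^3 + 6s^2 + 4s + 8) − 209 = 5s^3 + 6s^2 + 4s - 201 = (s − 3)(5s^2 + 21s + 67).
So |(5s^3 + 6s^2 + 4s + 8) − 209| = |s − 3|·|5s^2 + 21s + 67|.
Assume first that |s − 3| < 1, so |s| < 4. Then |5s^2 + 21s + 67| ≤ 5·4^2 + 21·4 + 67 = 231.
Hence |(5s^3 + 6s^2 + 4s + 8) − 209| ≤ 231|s − 3| < ε provided |s − 3| < ε/231.
Choosing δ = min(1, ε/231) ensures both conditions, hence |(5s^3 + 6s^2 + 4s + 8) − 209| < ε.

δ = min(1, ε/231)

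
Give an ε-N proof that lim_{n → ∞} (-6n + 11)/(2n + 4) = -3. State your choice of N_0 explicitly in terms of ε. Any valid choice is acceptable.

N_0 = (23/2)/ε

Let ε > 0 be given. For n ≥ 1, |(-6n + 11)/(2n + 4) + 3| = |46|/(2(2n + 4)) = 46/(2(2n + 4)).
Since 2n + 4 ≥ 2n for n ≥ 1, this is ≤ 46/(2·2n) = (23/2)/n.
So |(-6n + 11)/(2n + 4) + 3| < ε whenever n > (23/2)/ε.
Take N_0 = (23/2)/ε. If n > N_0 then |(-6n + 11)/(2n + 4) + 3| ≤ (23/2)/n < ε.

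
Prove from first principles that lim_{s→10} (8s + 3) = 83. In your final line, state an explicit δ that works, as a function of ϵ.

δ = ϵ/8

Suppose ϵ > 0. We need δ > 0 so that 0 < |s − 10| < δ implies |(8s + 3) − 83| < ϵ.
Since (8s + 3) − 83 = 8(s − 10), we have |(8s + 3) − 83| = 8|s − 10|.
So 8|s − 10| < ϵ exactly when |s − 10| < ϵ/8.
Take δ = ϵ/8. If 0 < |s − 10| < δ then |(8s + 3) − 83| = 8|s − 10| < 8·(ϵ/8) = ϵ.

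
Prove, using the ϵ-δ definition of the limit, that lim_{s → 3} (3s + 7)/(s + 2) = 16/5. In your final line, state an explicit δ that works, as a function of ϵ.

δ = min(5/2, (25/2)ϵ)

Fix ϵ > 0. We want δ > 0 with 0 < |s − 3| < δ ⇒ |(3s + 7)/(s + 2) − (16/5)| < ϵ.
Combining over a common denominator, (3s + 7)/(s + 2) − (16/5) = [(3s + 7)·5 − 16·(s + 2)] / [5·(s + 2)] = -1(s − 3) / (5(s + 2)).
So |(3s + 7)/(s + 2) − (16/5)| = |s − 3| / (5·|s + 2|).
Restrict δ ≤ 5/2. Then |s − 3| < 5/2 gives |s + 2| = |(s − 3) + 5| ≥ 5 − 5/2 = 5/2.
Hence |(3s + 7)/(s + 2) − (16/5)| < |s − 3|/(5·(5/2)) = (2/25)|s − 3|, which is < ϵ once |s − 3| < (25/2)ϵ.
Take δ = min(5/2, (25/2)ϵ). Then 0 < |s − 3| < δ forces both bounds, so |(3s + 7)/(s + 2) − (16/5)| < ϵ.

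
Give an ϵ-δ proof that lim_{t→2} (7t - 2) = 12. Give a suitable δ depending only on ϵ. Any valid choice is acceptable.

δ = ϵ/7

Let ϵ > 0. We need δ > 0 so that 0 < |t − 2| < δ implies |(7t - 2) − 12| < ϵ.
Since (7t - 2) − 12 = 7(t − 2), we have |(7t - 2) − 12| = 7|t − 2|.
So 7|t − 2| < ϵ exactly when |t − 2| < ϵ/7.
Choosing δ = ϵ/7 gives |(7t - 2) − 12| = 7|t − 2| < ϵ whenever |t − 2| < δ.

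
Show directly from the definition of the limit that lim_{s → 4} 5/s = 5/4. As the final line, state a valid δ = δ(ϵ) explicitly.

Fix ϵ > 0. We seek δ > 0 such that 0 < |s − 4| < δ implies |5/s − (5/4)| < ϵ.
|5/s − (5/4)| = 5·|4 − s|/(4·|s|) = 5|s − 4|/(4|s|).
Restrict δ ≤ 2. Then |s − 4| < 2 gives |s| > 2, so 4|s| > 8.
Then |5/s − (5/4)| < 5|s − 4|/8, which is < ϵ when |s − 4| < (8/5)ϵ.
Take δ = min(2, (8/5)ϵ). Then 0 < |s − 4| < δ gives both |s − 4| < 2 and |s − 4| < (8/5)ϵ, so |5/s − (5/4)| < ϵ.

δ = min(2, (8/5)ϵ)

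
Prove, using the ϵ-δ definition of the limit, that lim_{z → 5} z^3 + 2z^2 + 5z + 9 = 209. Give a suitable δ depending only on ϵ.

Fix ϵ > 0. We want δ > 0 such that 0 < |z − 5| < δ implies |(z^3 + 2z^2 + 5z + 9) − 209| < ϵ.
(z^3 + 2z^2 + 5z + 9) − 209 = z^3 + 2z^2 + 5z - 200 = (z − 5)(z^2 + 7z + 40).
So |(z^3 + 2z^2 + 5z + 9) − 209| = |z − 5|·|z^2 + 7z + 40|.
Require δ ≤ 1. Then |z − 5| < 1 gives |z| < 6, and by the triangle inequality |z^2 + 7z + 40| ≤ 6^2 + 7·6 + 40 = 118.
Hence |(z^3 + 2z^2 + 5z + 9) − 209| ≤ 118|z − 5| < ϵ provided |z − 5| < ϵ/118.
Choosing δ = min(1, ϵ/118) ensures both conditions, hence |(z^3 + 2z^2 + 5z + 9) − 209| < ϵ.

δ = min(1, ϵ/118)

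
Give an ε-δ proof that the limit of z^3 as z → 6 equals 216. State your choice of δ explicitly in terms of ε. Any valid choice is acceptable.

δ = min(2, ε/148)

Suppose ε > 0. We seek δ > 0 with 0 < |z − 6| < δ ⇒ |z^3 − 216| < ε.
Factor: z^3 − 216 = (z − 6)(z^2 + 6z + 36), so |z^3 − 216| = |z − 6|·|z^2 + 6z + 36|.
Restrict δ ≤ 2. Then |z − 6| < 2 gives |z| < 8, so by the triangle inequality |z^2 + 6z + 36| ≤ 8^2 + 6·8 + 36 = 148.
Hence |z^3 − 216| ≤ 148|z − 6|, which is < ε once |z − 6| < ε/148.
Take δ = min(2, ε/148). If 0 < |z − 6| < δ then both bounds hold and |z^3 − 216| ≤ 148|z − 6| < 148·(ε/148) = ε.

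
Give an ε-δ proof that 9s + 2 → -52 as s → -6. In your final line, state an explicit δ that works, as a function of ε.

δ = ε/9

Suppose ε > 0. We need δ > 0 so that 0 < |s + 6| < δ implies |(9s + 2) + 52| < ε.
|(9s + 2) + 52| = |9s + 54| = 9|s + 6|.
Thus it suffices that |s + 6| < ε/9.
Take δ = ε/9. If 0 < |s + 6| < δ then |(9s + 2) + 52| = 9|s + 6| < 9·(ε/9) = ε.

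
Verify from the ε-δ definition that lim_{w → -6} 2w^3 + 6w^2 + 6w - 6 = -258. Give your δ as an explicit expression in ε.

δ = min(2, ε/218)

Let ε > 0 be given. We want δ > 0 such that 0 < |w + 6| < δ implies |(2w^3 + 6w^2 + 6w - 6) + 258| < ε.
(2w^3 + 6w^2 + 6w - 6) + 258 = 2w^3 + 6w^2 + 6w + 252 = (w + 6)(2w^2 - 6w + 42).
So |(2w^3 + 6w^2 + 6w - 6) + 258| = |w + 6|·|2w^2 - 6w + 42|.
Require δ ≤ 2. Then |w + 6| < 2 gives |w| < 8, and by the triangle inequality |2w^2 - 6w + 42| ≤ 2·8^2 + 6·8 + 42 = 218.
Hence |(2w^3 + 6w^2 + 6w - 6) + 258| ≤ 218|w + 6| < ε provided |w + 6| < ε/218.
Take δ = min(2, ε/218). Then 0 < |w + 6| < δ gives both |w + 6| < 2 and |w + 6| < ε/218, so |(2w^3 + 6w^2 + 6w - 6) + 258| < ε.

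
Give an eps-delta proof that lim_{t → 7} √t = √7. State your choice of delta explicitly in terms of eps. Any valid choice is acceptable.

Suppose eps > 0. We want delta > 0 such that 0 < |t − 7| < delta implies |√t − √7| < eps.
Multiplying by the conjugate, |√t − √7| = |t − 7|/(√t + √7).
Restrict delta ≤ 7 so that |t − 7| < 7 forces t > 0, and then √t + √7 > √7.
Hence |√t − √7| < |t − 7|/√7, which is < eps once |t − 7| < √7·eps.
Take delta = min(7, √7·eps). If 0 < |t − 7| < delta then t > 0 and |√t − √7| < |t − 7|/√7 < eps.

delta = min(7, √7·eps)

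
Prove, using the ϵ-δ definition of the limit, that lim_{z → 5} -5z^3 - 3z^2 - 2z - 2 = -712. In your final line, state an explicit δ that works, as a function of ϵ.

Let ϵ > 0. We want δ > 0 such that 0 < |z − 5| < δ implies |(-5z^3 - 3z^2 - 2z - 2) + 712| < ϵ.
(-5z^3 - 3z^2 - 2z - 2) + 712 = -5z^3 - 3z^2 - 2z + 710 = (z − 5)(-5z^2 - 28z - 142).
So |(-5z^3 - 3z^2 - 2z - 2) + 712| = |z − 5|·|-5z^2 - 28z - 142|.
Require δ ≤ 1. Then |z − 5| < 1 gives |z| < 6, and by the triangle inequality |-5z^2 - 28z - 142| ≤ 5·6^2 + 28·6 + 142 = 490.
Hence |(-5z^3 - 3z^2 - 2z - 2) + 712| ≤ 490|z − 5| < ϵ provided |z − 5| < ϵ/490.
Choosing δ = min(1, ϵ/490) ensures both conditions, hence |(-5z^3 - 3z^2 - 2z - 2) + 712| < ϵ.

δ = min(1, ϵ/490)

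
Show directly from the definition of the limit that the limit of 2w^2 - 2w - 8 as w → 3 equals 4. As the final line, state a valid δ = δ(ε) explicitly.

δ = min(1, ε/12)

Let ε > 0. We want δ > 0 such that 0 < |w − 3| < δ implies |(2w^2 - 2w - 8) − 4| < ε.
(2w^2 - 2w - 8) − 4 = 2w^2 - 2w - 12 = (w − 3)(2w + 4).
So |(2w^2 - 2w - 8) − 4| = |w − 3|·|2w + 4|.
Require δ ≤ 1. Then |w − 3| < 1 gives |w| < 4, and by the triangle inequality |2w + 4| ≤ 2·4 + 4 = 12.
Hence |(2w^2 - 2w - 8) − 4| ≤ 12|w − 3| < ε provided |w − 3| < ε/12.
Choosing δ = min(1, ε/12) ensures both conditions, hence |(2w^2 - 2w - 8) − 4| < ε.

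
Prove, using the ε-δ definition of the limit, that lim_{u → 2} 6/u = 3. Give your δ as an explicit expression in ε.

Fix ε > 0. We seek δ > 0 such that 0 < |u − 2| < δ implies |6/u − 3| < ε.
|6/u − 3| = 6·|2 − u|/(2·|u|) = 6|u − 2|/(2|u|).
Require δ ≤ 1 so that |u| > 2 − 1 = 1, hence 2|u| > 2.
Then |6/u − 3| < 6|u − 2|/2, which is < ε when |u − 2| < (1/3)ε.
Take δ = min(1, (1/3)ε). Then 0 < |u − 2| < δ gives both |u − 2| < 1 and |u − 2| < (1/3)ε, so |6/u − 3| < ε.

δ = min(1, (1/3)ε)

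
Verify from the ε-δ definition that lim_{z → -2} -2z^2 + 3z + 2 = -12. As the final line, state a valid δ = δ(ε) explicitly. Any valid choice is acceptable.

δ = min(1, ε/13)

Let ε > 0 be given. We want δ > 0 such that 0 < |z + 2| < δ implies |(-2z^2 + 3z + 2) + 12| < ε.
(-2z^2 + 3z + 2) + 12 = -2z^2 + 3z + 14 = (z + 2)(-2z + 7).
So |(-2z^2 + 3z + 2) + 12| = |z + 2|·|-2z + 7|.
Assume first that |z + 2| < 1, so |z| < 3. Then |-2z + 7| ≤ 2·3 + 7 = 13.
Hence |(-2z^2 + 3z + 2) + 12| ≤ 13|z + 2| < ε provided |z + 2| < ε/13.
Choosing δ = min(1, ε/13) ensures both conditions, hence |(-2z^2 + 3z + 2) + 12| < ε.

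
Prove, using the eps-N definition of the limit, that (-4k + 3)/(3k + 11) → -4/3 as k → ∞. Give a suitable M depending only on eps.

M = (53/9)/eps

Fix eps > 0. For k ≥ 1, |(-4k + 3)/(3k + 11) + 4/3| = |53|/(3(3k + 11)) = 53/(3(3k + 11)).
Since 3k + 11 ≥ 3k for k ≥ 1, this is ≤ 53/(3·3k) = (53/9)/k.
So |(-4k + 3)/(3k + 11) + 4/3| < eps whenever k > (53/9)/eps.
Take M = (53/9)/eps. If k > M then |(-4k + 3)/(3k + 11) + 4/3| ≤ (53/9)/k < eps.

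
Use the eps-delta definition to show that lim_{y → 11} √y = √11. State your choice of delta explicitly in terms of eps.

delta = min(11, √11·eps)

Let eps > 0. We want delta > 0 such that 0 < |y − 11| < delta implies |√y − √11| < eps.
Multiplying by the conjugate, |√y − √11| = |y − 11|/(√y + √11).
Restrict delta ≤ 11 so that |y − 11| < 11 forces y > 0, and then √y + √11 > √11.
Hence |√y − √11| < |y − 11|/√11, which is < eps once |y − 11| < √11·eps.
Take delta = min(11, √11·eps). If 0 < |y − 11| < delta then y > 0 and |√y − √11| < |y − 11|/√11 < eps.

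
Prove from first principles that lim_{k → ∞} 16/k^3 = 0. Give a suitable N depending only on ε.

N = (16/ε)^{1/3}

Fix ε > 0. For k ≥ 1, |16/k^3 − 0| = 16/k^3.
16/k^3 < ε ⇔ k^3 > 16/ε ⇔ k > (16/ε)^{1/3}.
Take N = (16/ε)^{1/3}. Then k > N implies 16/k^3 < ε.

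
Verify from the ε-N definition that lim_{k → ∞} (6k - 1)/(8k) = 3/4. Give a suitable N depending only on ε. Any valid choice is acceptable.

Let ε > 0 be given. For k ≥ 1, |(6k - 1)/(8k) − (3/4)| = |-8|/(8(8k)) = 8/(8(8k)).
Since 8k ≥ 8k for k ≥ 1, this is ≤ 8/(8·8k) = (1/8)/k.
So |(6k - 1)/(8k) − (3/4)| < ε whenever k > (1/8)/ε.
Take N = (1/8)/ε. If k > N then |(6k - 1)/(8k) − (3/4)| ≤ (1/8)/k < ε.

N = (1/8)/ε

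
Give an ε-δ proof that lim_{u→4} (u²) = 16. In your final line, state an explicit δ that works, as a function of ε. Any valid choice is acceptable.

δ = min(1, ε/9)

Suppose ε > 0. We seek δ > 0 with 0 < |u − 4| < δ ⇒ |u² − 16| < ε.
Factor: u² − 16 = (u − 4)(u + 4), so |u² − 16| = |u − 4|·|u + 4|.
Impose δ ≤ 1 so that |u| < 5; then |u + 4| ≤ 9.
Hence |u² − 16| ≤ 9|u − 4|, which is < ε once |u − 4| < ε/9.
Take δ = min(1, ε/9). If 0 < |u − 4| < δ then both bounds hold and |u² − 16| ≤ 9|u − 4| < 9·(ε/9) = ε.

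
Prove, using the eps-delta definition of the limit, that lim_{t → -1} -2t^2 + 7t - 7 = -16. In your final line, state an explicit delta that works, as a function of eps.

delta = min(1, eps/13)

Fix eps > 0. We want delta > 0 such that 0 < |t + 1| < delta implies |(-2t^2 + 7t - 7) + 16| < eps.
(-2t^2 + 7t - 7) + 16 = -2t^2 + 7t + 9 = (t + 1)(-2t + 9).
So |(-2t^2 + 7t - 7) + 16| = |t + 1|·|-2t + 9|.
Require delta ≤ 1. Then |t + 1| < 1 gives |t| < 2, and by the triangle inequality |-2t + 9| ≤ 2·2 + 9 = 13.
Hence |(-2t^2 + 7t - 7) + 16| ≤ 13|t + 1| < eps provided |t + 1| < eps/13.
Choosing delta = min(1, eps/13) ensures both conditions, hence |(-2t^2 + 7t - 7) + 16| < eps.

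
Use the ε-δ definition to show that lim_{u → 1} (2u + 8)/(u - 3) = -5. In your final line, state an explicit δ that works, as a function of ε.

Let ε > 0. We want δ > 0 with 0 < |u − 1| < δ ⇒ |(2u + 8)/(u - 3) + 5| < ε.
Combining over a common denominator, (2u + 8)/(u - 3) + 5 = [(2u + 8)·(-2) − 10·(u - 3)] / [(-2)·(u - 3)] = -14(u − 1) / ((-2)(u - 3)).
So |(2u + 8)/(u - 3) + 5| = 14|u − 1| / (2·|u − 3|).
Restrict δ ≤ 1. Then |u − 1| < 1 gives |u − 3| = |(u − 1) + (-2)| ≥ 2 − 1 = 1.
Hence |(2u + 8)/(u - 3) + 5| < 14|u − 1|/(2·1) = 7|u − 1|, which is < ε once |u − 1| < (1/7)ε.
Take δ = min(1, (1/7)ε). Then 0 < |u − 1| < δ forces both bounds, so |(2u + 8)/(u - 3) + 5| < ε.

δ = min(1, (1/7)ε)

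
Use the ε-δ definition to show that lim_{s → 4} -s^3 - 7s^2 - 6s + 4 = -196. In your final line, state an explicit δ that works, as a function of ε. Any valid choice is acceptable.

Let ε > 0 be given. We want δ > 0 such that 0 < |s − 4| < δ implies |(-s^3 - 7s^2 - 6s + 4) + 196| < ε.
(-s^3 - 7s^2 - 6s + 4) + 196 = -s^3 - 7s^2 - 6s + 200 = (s − 4)(-s^2 - 11s - 50).
So |(-s^3 - 7s^2 - 6s + 4) + 196| = |s − 4|·|-s^2 - 11s - 50|.
Require δ ≤ 2. Then |s − 4| < 2 gives |s| < 6, and by the triangle inequality |-s^2 - 11s - 50| ≤ 6^2 + 11·6 + 50 = 152.
Hence |(-s^3 - 7s^2 - 6s + 4) + 196| ≤ 152|s − 4| < ε provided |s − 4| < ε/152.
Take δ = min(2, ε/152). Then 0 < |s − 4| < δ gives both |s − 4| < 2 and |s − 4| < ε/152, so |(-s^3 - 7s^2 - 6s + 4) + 196| < ε.

δ = min(2, ε/152)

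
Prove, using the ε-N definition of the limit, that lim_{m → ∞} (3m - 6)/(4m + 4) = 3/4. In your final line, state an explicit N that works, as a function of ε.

Let ε > 0. For m ≥ 1, |(3m - 6)/(4m + 4) − (3/4)| = |-36|/(4(4m + 4)) = 36/(4(4m + 4)).
Since 4m + 4 ≥ 4m for m ≥ 1, this is ≤ 36/(4·4m) = (9/4)/m.
So |(3m - 6)/(4m + 4) − (3/4)| < ε whenever m > (9/4)/ε.
Take N = (9/4)/ε. If m > N then |(3m - 6)/(4m + 4) − (3/4)| ≤ (9/4)/m < ε.

N = (9/4)/ε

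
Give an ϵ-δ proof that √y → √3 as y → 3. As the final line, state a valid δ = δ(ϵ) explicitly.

δ = min(3, √3·ϵ)

Suppose ϵ > 0. We want δ > 0 such that 0 < |y − 3| < δ implies |√y − √3| < ϵ.
Multiplying by the conjugate, |√y − √3| = |y − 3|/(√y + √3).
Restrict δ ≤ 3 so that |y − 3| < 3 forces y > 0, and then √y + √3 > √3.
Hence |√y − √3| < |y − 3|/√3, which is < ϵ once |y − 3| < √3·ϵ.
Take δ = min(3, √3·ϵ). If 0 < |y − 3| < δ then y > 0 and |√y − √3| < |y − 3|/√3 < ϵ.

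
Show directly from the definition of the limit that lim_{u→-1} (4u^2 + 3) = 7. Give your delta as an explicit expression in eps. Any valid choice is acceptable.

delta = min(2, eps/16)

Let eps > 0. We want delta > 0 such that 0 < |u + 1| < delta implies |(4u^2 + 3) − 7| < eps.
(4u^2 + 3) − 7 = 4u^2 - 4 = (u + 1)(4u - 4).
So |(4u^2 + 3) − 7| = |u + 1|·|4u - 4|.
Assume first that |u + 1| < 2, so |u| < 3. Then |4u - 4| ≤ 4·3 + 4 = 16.
Hence |(4u^2 + 3) − 7| ≤ 16|u + 1| < eps provided |u + 1| < eps/16.
Take delta = min(2, eps/16). Then 0 < |u + 1| < delta gives both |u + 1| < 2 and |u + 1| < eps/16, so |(4u^2 + 3) − 7| < eps.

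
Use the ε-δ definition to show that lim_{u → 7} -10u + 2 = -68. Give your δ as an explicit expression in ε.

δ = ε/10

Let ε > 0. We need δ > 0 so that 0 < |u − 7| < δ implies |(-10u + 2) + 68| < ε.
Since (-10u + 2) + 68 = -10(u − 7), we have |(-10u + 2) + 68| = 10|u − 7|.
So 10|u − 7| < ε exactly when |u − 7| < ε/10.
Take δ = ε/10. If 0 < |u − 7| < δ then |(-10u + 2) + 68| = 10|u − 7| < 10·(ε/10) = ε.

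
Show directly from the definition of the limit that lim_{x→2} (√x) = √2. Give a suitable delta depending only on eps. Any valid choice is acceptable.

delta = min(2, √2·eps)

Fix eps > 0. We want delta > 0 such that 0 < |x − 2| < delta implies |√x − √2| < eps.
Multiplying by the conjugate, |√x − √2| = |x − 2|/(√x + √2).
Restrict delta ≤ 2 so that |x − 2| < 2 forces x > 0, and then √x + √2 > √2.
Hence |√x − √2| < |x − 2|/√2, which is < eps once |x − 2| < √2·eps.
Take delta = min(2, √2·eps). If 0 < |x − 2| < delta then x > 0 and |√x − √2| < |x − 2|/√2 < eps.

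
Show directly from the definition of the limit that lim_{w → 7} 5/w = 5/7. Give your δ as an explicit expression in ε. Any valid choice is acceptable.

δ = min(7/2, (49/10)ε)

Suppose ε > 0. We seek δ > 0 such that 0 < |w − 7| < δ implies |5/w − (5/7)| < ε.
|5/w − (5/7)| = 5·|7 − w|/(7·|w|) = 5|w − 7|/(7|w|).
Restrict δ ≤ 7/2. Then |w − 7| < 7/2 gives |w| > 7/2, so 7|w| > 49/2.
Then |5/w − (5/7)| < 5|w − 7|/(49/2), which is < ε when |w − 7| < (49/10)ε.
Take δ = min(7/2, (49/10)ε). Then 0 < |w − 7| < δ gives both |w − 7| < 7/2 and |w − 7| < (49/10)ε, so |5/w − (5/7)| < ε.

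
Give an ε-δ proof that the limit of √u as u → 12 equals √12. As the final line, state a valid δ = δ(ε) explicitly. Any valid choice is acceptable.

Suppose ε > 0. We want δ > 0 such that 0 < |u − 12| < δ implies |√u − √12| < ε.
Rationalise: √u − √12 = (u − 12)/(√u + √12), so |√u − √12| = |u − 12|/(√u + √12).
Restrict δ ≤ 12 so that |u − 12| < 12 forces u > 0, and then √u + √12 > √12.
Hence |√u − √12| < |u − 12|/√12, which is < ε once |u − 12| < √12·ε.
Take δ = min(12, √12·ε). If 0 < |u − 12| < δ then u > 0 and |√u − √12| < |u − 12|/√12 < ε.

δ = min(12, √12·ε)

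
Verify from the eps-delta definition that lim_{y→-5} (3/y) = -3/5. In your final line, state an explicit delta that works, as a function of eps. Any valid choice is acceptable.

delta = min(5/2, (25/6)eps)

Let eps > 0 be given. We seek delta > 0 such that 0 < |y + 5| < delta implies |3/y + 3/5| < eps.
|3/y + 3/5| = 3·|-5 − y|/(5·|y|) = 3|y + 5|/(5|y|).
Require delta ≤ 5/2 so that |y| > 5 − 5/2 = 5/2, hence 5|y| > 25/2.
Then |3/y + 3/5| < 3|y + 5|/(25/2), which is < eps when |y + 5| < (25/6)eps.
Take delta = min(5/2, (25/6)eps). Then 0 < |y + 5| < delta gives both |y + 5| < 5/2 and |y + 5| < (25/6)eps, so |3/y + 3/5| < eps.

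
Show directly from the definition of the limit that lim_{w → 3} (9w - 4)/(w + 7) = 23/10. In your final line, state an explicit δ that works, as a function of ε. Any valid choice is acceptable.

Suppose ε > 0. We want δ > 0 with 0 < |w − 3| < δ ⇒ |(9w - 4)/(w + 7) − (23/10)| < ε.
Combining over a common denominator, (9w - 4)/(w + 7) − (23/10) = [(9w - 4)·10 − 23·(w + 7)] / [10·(w + 7)] = 67(w − 3) / (10(w + 7)).
So |(9w - 4)/(w + 7) − (23/10)| = 67|w − 3| / (10·|w + 7|).
Restrict δ ≤ 5. Then |w − 3| < 5 gives |w + 7| = |(w − 3) + 10| ≥ 10 − 5 = 5.
Hence |(9w - 4)/(w + 7) − (23/10)| < 67|w − 3|/(10·5) = (67/50)|w − 3|, which is < ε once |w − 3| < (50/67)ε.
Take δ = min(5, (50/67)ε). Then 0 < |w − 3| < δ forces both bounds, so |(9w - 4)/(w + 7) − (23/10)| < ε.

δ = min(5, (50/67)ε)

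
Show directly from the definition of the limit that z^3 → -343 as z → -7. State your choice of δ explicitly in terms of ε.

δ = min(1, ε/169)

Suppose ε > 0. We seek δ > 0 with 0 < |z + 7| < δ ⇒ |z^3 + 343| < ε.
Factor: z^3 + 343 = (z + 7)(z^2 - 7z + 49), so |z^3 + 343| = |z + 7|·|z^2 - 7z + 49|.
Restrict δ ≤ 1. Then |z + 7| < 1 gives |z| < 8, so by the triangle inequality |z^2 - 7z + 49| ≤ 8^2 + 7·8 + 49 = 169.
Hence |z^3 + 343| ≤ 169|z + 7|, which is < ε once |z + 7| < ε/169.
Take δ = min(1, ε/169). If 0 < |z + 7| < δ then both bounds hold and |z^3 + 343| ≤ 169|z + 7| < 169·(ε/169) = ε.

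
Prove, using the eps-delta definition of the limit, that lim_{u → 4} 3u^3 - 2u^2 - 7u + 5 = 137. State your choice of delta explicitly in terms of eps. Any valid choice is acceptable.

delta = min(2, eps/201)

Fix eps > 0. We want delta > 0 such that 0 < |u − 4| < delta implies |(3u^3 - 2u^2 - 7u + 5) − 137| < eps.
(3u^3 - 2u^2 - 7u + 5) − 137 = 3u^3 - 2u^2 - 7u - 132 = (u − 4)(3u^2 + 10u + 33).
So |(3u^3 - 2u^2 - 7u + 5) − 137| = |u − 4|·|3u^2 + 10u + 33|.
Assume first that |u − 4| < 2, so |u| < 6. Then |3u^2 + 10u + 33| ≤ 3·6^2 + 10·6 + 33 = 201.
Hence |(3u^3 - 2u^2 - 7u + 5) − 137| ≤ 201|u − 4| < eps provided |u − 4| < eps/201.
Take delta = min(2, eps/201). Then 0 < |u − 4| < delta gives both |u − 4| < 2 and |u − 4| < eps/201, so |(3u^3 - 2u^2 - 7u + 5) − 137| < eps.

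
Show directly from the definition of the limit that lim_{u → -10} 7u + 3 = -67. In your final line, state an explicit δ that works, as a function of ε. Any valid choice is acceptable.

δ = ε/7

Suppose ε > 0. We need δ > 0 so that 0 < |u + 10| < δ implies |(7u + 3) + 67| < ε.
|(7u + 3) + 67| = |7u + 70| = 7|u + 10|.
Thus it suffices that |u + 10| < ε/7.
Take δ = ε/7. If 0 < |u + 10| < δ then |(7u + 3) + 67| = 7|u + 10| < 7·(ε/7) = ε.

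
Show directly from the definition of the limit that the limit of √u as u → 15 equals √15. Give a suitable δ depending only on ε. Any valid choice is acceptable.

δ = min(15, √15·ε)

Fix ε > 0. We want δ > 0 such that 0 < |u − 15| < δ implies |√u − √15| < ε.
Multiplying by the conjugate, |√u − √15| = |u − 15|/(√u + √15).
Restrict δ ≤ 15 so that |u − 15| < 15 forces u > 0, and then √u + √15 > √15.
Hence |√u − √15| < |u − 15|/√15, which is < ε once |u − 15| < √15·ε.
Take δ = min(15, √15·ε). If 0 < |u − 15| < δ then u > 0 and |√u − √15| < |u − 15|/√15 < ε.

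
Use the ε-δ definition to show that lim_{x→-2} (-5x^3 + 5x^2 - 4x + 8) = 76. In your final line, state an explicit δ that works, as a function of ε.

δ = min(1, ε/124)

Let ε > 0. We want δ > 0 such that 0 < |x + 2| < δ implies |(-5x^3 + 5x^2 - 4x + 8) − 76| < ε.
(-5x^3 + 5x^2 - 4x + 8) − 76 = -5x^3 + 5x^2 - 4x - 68 = (x + 2)(-5x^2 + 15x - 34).
So |(-5x^3 + 5x^2 - 4x + 8) − 76| = |x + 2|·|-5x^2 + 15x - 34|.
Assume first that |x + 2| < 1, so |x| < 3. Then |-5x^2 + 15x - 34| ≤ 5·3^2 + 15·3 + 34 = 124.
Hence |(-5x^3 + 5x^2 - 4x + 8) − 76| ≤ 124|x + 2| < ε provided |x + 2| < ε/124.
Choosing δ = min(1, ε/124) ensures both conditions, hence |(-5x^3 + 5x^2 - 4x + 8) − 76| < ε.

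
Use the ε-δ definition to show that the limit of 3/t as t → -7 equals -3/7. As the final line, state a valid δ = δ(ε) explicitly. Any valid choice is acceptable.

δ = min(7/2, (49/6)ε)

Let ε > 0 be given. We seek δ > 0 such that 0 < |t + 7| < δ implies |3/t + 3/7| < ε.
|3/t + 3/7| = 3·|-7 − t|/(7·|t|) = 3|t + 7|/(7|t|).
Require δ ≤ 7/2 so that |t| > 7 − 7/2 = 7/2, hence 7|t| > 49/2.
Then |3/t + 3/7| < 3|t + 7|/(49/2), which is < ε when |t + 7| < (49/6)ε.
Take δ = min(7/2, (49/6)ε). Then 0 < |t + 7| < δ gives both |t + 7| < 7/2 and |t + 7| < (49/6)ε, so |3/t + 3/7| < ε.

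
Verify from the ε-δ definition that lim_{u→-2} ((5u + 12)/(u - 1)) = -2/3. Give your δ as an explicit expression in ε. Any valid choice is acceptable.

Let ε > 0. We want δ > 0 with 0 < |u + 2| < δ ⇒ |(5u + 12)/(u - 1) + 2/3| < ε.
Combining over a common denominator, (5u + 12)/(u - 1) + 2/3 = [(5u + 12)·(-3) − 2·(u - 1)] / [(-3)·(u - 1)] = -17(u + 2) / ((-3)(u - 1)).
So |(5u + 12)/(u - 1) + 2/3| = 17|u + 2| / (3·|u − 1|).
Restrict δ ≤ 3/2. Then |u + 2| < 3/2 gives |u − 1| = |(u + 2) + (-3)| ≥ 3 − 3/2 = 3/2.
Hence |(5u + 12)/(u - 1) + 2/3| < 17|u + 2|/(3·(3/2)) = (34/9)|u + 2|, which is < ε once |u + 2| < (9/34)ε.
Take δ = min(3/2, (9/34)ε). Then 0 < |u + 2| < δ forces both bounds, so |(5u + 12)/(u - 1) + 2/3| < ε.

δ = min(3/2, (9/34)ε)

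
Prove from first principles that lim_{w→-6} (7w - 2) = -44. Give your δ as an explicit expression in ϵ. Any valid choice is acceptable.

δ = ϵ/7

Let ϵ > 0 be given. We need δ > 0 so that 0 < |w + 6| < δ implies |(7w - 2) + 44| < ϵ.
Since (7w - 2) + 44 = 7(w + 6), we have |(7w - 2) + 44| = 7|w + 6|.
So 7|w + 6| < ϵ exactly when |w + 6| < ϵ/7.
Choosing δ = ϵ/7 gives |(7w - 2) + 44| = 7|w + 6| < ϵ whenever |w + 6| < δ.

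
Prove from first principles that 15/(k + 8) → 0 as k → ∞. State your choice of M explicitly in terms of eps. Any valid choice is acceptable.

Suppose eps > 0. For k ≥ 1, |15/(k + 8) − 0| = 15/(k + 8) ≤ 15/k.
We need 15/k < eps, i.e. k > 15/eps.
Take M = 15/eps. If k > M then |15/(k + 8)| ≤ 15/k < eps.

M = 15/eps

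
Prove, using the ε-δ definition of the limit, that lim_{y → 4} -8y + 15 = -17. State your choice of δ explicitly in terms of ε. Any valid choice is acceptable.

δ = ε/8

Fix ε > 0. We need δ > 0 so that 0 < |y − 4| < δ implies |(-8y + 15) + 17| < ε.
Since (-8y + 15) + 17 = -8(y − 4), we have |(-8y + 15) + 17| = 8|y − 4|.
So 8|y − 4| < ε exactly when |y − 4| < ε/8.
Choosing δ = ε/8 gives |(-8y + 15) + 17| = 8|y − 4| < ε whenever |y − 4| < δ.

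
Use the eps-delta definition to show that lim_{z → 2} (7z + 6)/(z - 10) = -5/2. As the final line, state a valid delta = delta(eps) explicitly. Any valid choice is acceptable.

delta = min(4, (8/19)eps)

Let eps > 0 be given. We want delta > 0 with 0 < |z − 2| < delta ⇒ |(7z + 6)/(z - 10) + 5/2| < eps.
Combining over a common denominator, (7z + 6)/(z - 10) + 5/2 = [(7z + 6)·(-8) − 20·(z - 10)] / [(-8)·(z - 10)] = -76(z − 2) / ((-8)(z - 10)).
So |(7z + 6)/(z - 10) + 5/2| = 76|z − 2| / (8·|z − 10|).
Require delta ≤ 4, so |z − 10| ≥ |-8| − |z − 2| > 8 − 4 = 4.
Hence |(7z + 6)/(z - 10) + 5/2| < 76|z − 2|/(8·4) = (19/8)|z − 2|, which is < eps once |z − 2| < (8/19)eps.
Take delta = min(4, (8/19)eps). Then 0 < |z − 2| < delta forces both bounds, so |(7z + 6)/(z - 10) + 5/2| < eps.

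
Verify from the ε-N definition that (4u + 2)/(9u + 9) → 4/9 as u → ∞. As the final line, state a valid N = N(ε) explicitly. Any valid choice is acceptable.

Suppose ε > 0. We seek N > 0 such that u > N implies |(4u + 2)/(9u + 9) − (4/9)| < ε.
(4u + 2)/(9u + 9) − (4/9) = (9(4u + 2) − 4(9u + 9)) / (9(9u + 9)) = -18/(9(9u + 9)).
For u > 0 we have 9u + 9 > 9u, so |(4u + 2)/(9u + 9) − (4/9)| = 18/(9(9u + 9)) < 18/(9·9u) = (2/9)/u.
Thus |(4u + 2)/(9u + 9) − (4/9)| < ε whenever u > (2/9)/ε.
Take N = (2/9)/ε. If u > N then |(4u + 2)/(9u + 9) − (4/9)| < (2/9)/u < ε.

N = (2/9)/ε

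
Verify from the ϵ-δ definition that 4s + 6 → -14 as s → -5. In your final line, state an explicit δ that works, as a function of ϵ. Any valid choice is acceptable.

Let ϵ > 0 be given. We need δ > 0 so that 0 < |s + 5| < δ implies |(4s + 6) + 14| < ϵ.
|(4s + 6) + 14| = |4s + 20| = 4|s + 5|.
So 4|s + 5| < ϵ exactly when |s + 5| < ϵ/4.
Take δ = ϵ/4. If 0 < |s + 5| < δ then |(4s + 6) + 14| = 4|s + 5| < 4·(ϵ/4) = ϵ.

δ = ϵ/4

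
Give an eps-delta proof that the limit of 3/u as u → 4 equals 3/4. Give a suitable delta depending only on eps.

Fix eps > 0. We seek delta > 0 such that 0 < |u − 4| < delta implies |3/u − (3/4)| < eps.
|3/u − (3/4)| = 3·|4 − u|/(4·|u|) = 3|u − 4|/(4|u|).
Require delta ≤ 2 so that |u| > 4 − 2 = 2, hence 4|u| > 8.
Then |3/u − (3/4)| < 3|u − 4|/8, which is < eps when |u − 4| < (8/3)eps.
Take delta = min(2, (8/3)eps). Then 0 < |u − 4| < delta gives both |u − 4| < 2 and |u − 4| < (8/3)eps, so |3/u − (3/4)| < eps.

delta = min(2, (8/3)eps)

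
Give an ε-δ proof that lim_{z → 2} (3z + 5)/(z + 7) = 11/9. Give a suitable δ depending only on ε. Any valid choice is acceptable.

Let ε > 0. We want δ > 0 with 0 < |z − 2| < δ ⇒ |(3z + 5)/(z + 7) − (11/9)| < ε.
Combining over a common denominator, (3z + 5)/(z + 7) − (11/9) = [(3z + 5)·9 − 11·(z + 7)] / [9·(z + 7)] = 16(z − 2) / (9(z + 7)).
So |(3z + 5)/(z + 7) − (11/9)| = 16|z − 2| / (9·|z + 7|).
Require δ ≤ 9/2, so |z + 7| ≥ |9| − |z − 2| > 9 − 9/2 = 9/2.
Hence |(3z + 5)/(z + 7) − (11/9)| < 16|z − 2|/(9·(9/2)) = (32/81)|z − 2|, which is < ε once |z − 2| < (81/32)ε.
Take δ = min(9/2, (81/32)ε). Then 0 < |z − 2| < δ forces both bounds, so |(3z + 5)/(z + 7) − (11/9)| < ε.

δ = min(9/2, (81/32)ε)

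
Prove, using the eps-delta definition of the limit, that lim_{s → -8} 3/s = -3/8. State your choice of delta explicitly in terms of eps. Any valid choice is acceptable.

delta = min(4, (32/3)eps)

Let eps > 0 be given. We seek delta > 0 such that 0 < |s + 8| < delta implies |3/s + 3/8| < eps.
|3/s + 3/8| = 3·|-8 − s|/(8·|s|) = 3|s + 8|/(8|s|).
Restrict delta ≤ 4. Then |s + 8| < 4 gives |s| > 4, so 8|s| > 32.
Then |3/s + 3/8| < 3|s + 8|/32, which is < eps when |s + 8| < (32/3)eps.
Take delta = min(4, (32/3)eps). Then 0 < |s + 8| < delta gives both |s + 8| < 4 and |s + 8| < (32/3)eps, so |3/s + 3/8| < eps.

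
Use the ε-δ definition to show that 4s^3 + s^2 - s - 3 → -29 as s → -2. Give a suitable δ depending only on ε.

Let ε > 0 be given. We want δ > 0 such that 0 < |s + 2| < δ implies |(4s^3 + s^2 - s - 3) + 29| < ε.
(4s^3 + s^2 - s - 3) + 29 = 4s^3 + s^2 - s + 26 = (s + 2)(4s^2 - 7s + 13).
So |(4s^3 + s^2 - s - 3) + 29| = |s + 2|·|4s^2 - 7s + 13|.
Assume first that |s + 2| < 1, so |s| < 3. Then |4s^2 - 7s + 13| ≤ 4·3^2 + 7·3 + 13 = 70.
Hence |(4s^3 + s^2 - s - 3) + 29| ≤ 70|s + 2| < ε provided |s + 2| < ε/70.
Take δ = min(1, ε/70). Then 0 < |s + 2| < δ gives both |s + 2| < 1 and |s + 2| < ε/70, so |(4s^3 + s^2 - s - 3) + 29| < ε.

δ = min(1, ε/70)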